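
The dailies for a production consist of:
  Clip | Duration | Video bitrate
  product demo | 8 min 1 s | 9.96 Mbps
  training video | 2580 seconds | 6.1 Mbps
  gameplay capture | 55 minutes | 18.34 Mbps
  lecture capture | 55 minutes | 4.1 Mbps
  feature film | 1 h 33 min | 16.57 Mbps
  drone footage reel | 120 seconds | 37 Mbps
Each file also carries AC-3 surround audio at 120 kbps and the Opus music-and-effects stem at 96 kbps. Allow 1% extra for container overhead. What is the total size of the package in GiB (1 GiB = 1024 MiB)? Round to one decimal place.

Audio total: 120 + 96 = 216 kbps = 0.216 Mbps.
product demo: 10.176 Mbps × 481 s × 1.01 = 4943.6 Mb
training video: 6.316 Mbps × 2580 s × 1.01 = 16458.2 Mb
gameplay capture: 18.556 Mbps × 3300 s × 1.01 = 61847.1 Mb
lecture capture: 4.316 Mbps × 3300 s × 1.01 = 14385.2 Mb
feature film: 16.786 Mbps × 5580 s × 1.01 = 94602.5 Mb
drone footage reel: 37.216 Mbps × 120 s × 1.01 = 4510.6 Mb
Total: 196747.3 Mb = 24593.4 MB.
= 22.90 GiB.

22.9 GiB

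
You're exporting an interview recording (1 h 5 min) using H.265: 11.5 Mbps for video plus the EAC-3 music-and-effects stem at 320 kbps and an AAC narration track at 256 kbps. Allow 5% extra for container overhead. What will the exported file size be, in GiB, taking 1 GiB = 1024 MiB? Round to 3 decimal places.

1 h 5 min = 65 min = 3900 s
Audio total: 320 + 256 = 576 kbps = 0.576 Mbps.
Total bitrate: 11.5 + 0.576 = 12.076 Mbps.
Stream data: 12.076 Mbps × 3900 s = 47096.4 Mb.
With 5% container overhead: ×1.05.
49,451 Mb = 6,181,402,500 bytes ÷ 1,073,741,824 = 5.757 GiB.

5.757 GiB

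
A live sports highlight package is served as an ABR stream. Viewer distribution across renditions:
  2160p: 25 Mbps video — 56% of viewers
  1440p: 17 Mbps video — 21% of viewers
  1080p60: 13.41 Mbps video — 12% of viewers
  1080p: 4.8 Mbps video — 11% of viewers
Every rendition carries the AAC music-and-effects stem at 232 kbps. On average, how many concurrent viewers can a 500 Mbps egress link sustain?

Audio: 232 kbps = 0.232 Mbps.
Average per-viewer bitrate: 0.56×25.232 + 0.21×17.232 + 0.12×13.642 + 0.11×5.032 = 19.939 Mbps.
500 Mbps = 500.0 Mbps; 500.0 / 19.939 = 25.08 → 25.

25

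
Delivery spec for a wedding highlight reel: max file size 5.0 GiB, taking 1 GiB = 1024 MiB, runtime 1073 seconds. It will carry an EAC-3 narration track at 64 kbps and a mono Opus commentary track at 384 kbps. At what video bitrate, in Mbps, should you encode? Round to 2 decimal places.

39.58 Mbps

Budget: 5.0 GiB = 42949.7 Mb.
Total bitrate budget: 42949.7 Mb / 1073 s = 40.028 Mbps.
Audio total: 64 + 384 = 448 kbps = 0.448 Mbps.
Video: 40.028 − 0.448 = 39.580 Mbps.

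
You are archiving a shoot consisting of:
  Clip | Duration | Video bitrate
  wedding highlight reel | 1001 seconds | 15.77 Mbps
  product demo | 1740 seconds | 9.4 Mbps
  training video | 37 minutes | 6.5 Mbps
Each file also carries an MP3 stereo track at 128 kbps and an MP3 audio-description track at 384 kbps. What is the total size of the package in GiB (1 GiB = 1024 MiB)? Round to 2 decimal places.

5.72 GiB

Audio total: 128 + 384 = 512 kbps = 0.512 Mbps.
wedding highlight reel: 16.282 Mbps × 1001 s = 16298.3 Mb
product demo: 9.912 Mbps × 1740 s = 17246.9 Mb
training video: 7.012 Mbps × 2220 s = 15566.6 Mb
Total: 49111.8 Mb = 6139.0 MB.
= 5.717 GiB.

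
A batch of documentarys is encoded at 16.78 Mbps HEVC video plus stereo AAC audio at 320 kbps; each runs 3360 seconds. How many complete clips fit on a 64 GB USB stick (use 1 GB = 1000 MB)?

Audio: 320 kbps = 0.320 Mbps.
Total bitrate: 17.100 Mbps.
Per item: 17.100 Mbps × 3360 s = 57,456 Mb = 7,182 MB.
Capacity: 64 GB = 512,000 Mb; 8.91 items → 8 complete.

8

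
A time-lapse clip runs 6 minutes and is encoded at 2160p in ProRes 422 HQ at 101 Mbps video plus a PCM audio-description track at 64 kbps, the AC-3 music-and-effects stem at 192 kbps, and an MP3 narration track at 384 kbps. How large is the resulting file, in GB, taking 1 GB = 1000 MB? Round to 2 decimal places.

4.57 GB

6 min = 360 s
Audio total: 64 + 192 + 384 = 640 kbps = 0.640 Mbps.
Total bitrate: 101 + 0.640 = 101.640 Mbps.
Stream data: 101.640 Mbps × 360 s = 36590.4 Mb.
36,590 Mb ÷ 8 = 4,574 MB → 4.574 GB.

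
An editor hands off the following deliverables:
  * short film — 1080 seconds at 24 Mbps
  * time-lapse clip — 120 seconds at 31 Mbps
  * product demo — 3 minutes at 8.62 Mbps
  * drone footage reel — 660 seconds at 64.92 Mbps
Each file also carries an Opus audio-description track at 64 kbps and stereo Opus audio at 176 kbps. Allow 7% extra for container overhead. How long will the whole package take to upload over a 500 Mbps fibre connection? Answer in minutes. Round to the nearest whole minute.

Audio total: 64 + 176 = 240 kbps = 0.240 Mbps.
short film: 24.240 Mbps × 1080 s × 1.07 = 28011.7 Mb
time-lapse clip: 31.240 Mbps × 120 s × 1.07 = 4011.2 Mb
product demo: 8.860 Mbps × 180 s × 1.07 = 1706.4 Mb
drone footage reel: 65.160 Mbps × 660 s × 1.07 = 46016.0 Mb
Total: 79745.4 Mb = 9968.2 MB.
At 500 Mbps: 79745.4 / 500 = 159 s ≈ 2.66 minutes.

3 minutes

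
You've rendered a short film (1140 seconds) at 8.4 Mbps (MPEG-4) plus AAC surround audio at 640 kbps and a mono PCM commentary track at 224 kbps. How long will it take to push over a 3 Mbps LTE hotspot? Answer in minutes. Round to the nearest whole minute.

59 minutes

Audio total: 640 + 224 = 864 kbps = 0.864 Mbps.
Total bitrate: 9.264 Mbps.
File: 9.264 Mbps × 1140 s = 10561.0 Mb.
At 3 Mbps: 10561.0 / 3 = 3520.3 s ≈ 58.7 minutes.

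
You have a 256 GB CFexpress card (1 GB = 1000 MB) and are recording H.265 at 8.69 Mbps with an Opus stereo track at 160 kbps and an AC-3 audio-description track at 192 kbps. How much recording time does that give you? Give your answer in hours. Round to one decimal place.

62.9 hours

Audio total: 160 + 192 = 352 kbps = 0.352 Mbps.
Total bitrate: 8.69 + 0.352 = 9.042 Mbps.
Capacity: 256 GB = 2,048,000 Mb.
Recording time: 2,048,000 / 9.042 = 226,499 s ≈ 62.9 hours.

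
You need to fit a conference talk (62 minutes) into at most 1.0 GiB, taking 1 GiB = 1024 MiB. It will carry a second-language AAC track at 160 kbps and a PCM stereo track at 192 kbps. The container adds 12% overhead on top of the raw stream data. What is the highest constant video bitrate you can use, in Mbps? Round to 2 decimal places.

1.71 Mbps

Budget: 1.0 GiB = 8589.9 Mb.
Stream payload after overhead: 8589.9 / 1.12 = 7669.6 Mb.
62 min = 3720 s
Total bitrate budget: 7669.6 Mb / 3720 s = 2.062 Mbps.
Audio total: 160 + 192 = 352 kbps = 0.352 Mbps.
Video: 2.062 − 0.352 = 1.710 Mbps.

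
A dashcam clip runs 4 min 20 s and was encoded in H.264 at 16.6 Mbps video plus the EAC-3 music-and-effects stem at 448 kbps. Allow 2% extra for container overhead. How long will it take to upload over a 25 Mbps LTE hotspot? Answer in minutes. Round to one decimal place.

4 min 20 s = 260 s
Audio: 448 kbps = 0.448 Mbps.
Total bitrate: 17.048 Mbps.
File: 17.048 Mbps × 260 s = 4432.5 Mb.
With 2% container overhead: ×1.02. → 4521.1 Mb.
At 25 Mbps: 4521.1 / 25 = 180.8 s ≈ 3.01 minutes.

3.0 minutes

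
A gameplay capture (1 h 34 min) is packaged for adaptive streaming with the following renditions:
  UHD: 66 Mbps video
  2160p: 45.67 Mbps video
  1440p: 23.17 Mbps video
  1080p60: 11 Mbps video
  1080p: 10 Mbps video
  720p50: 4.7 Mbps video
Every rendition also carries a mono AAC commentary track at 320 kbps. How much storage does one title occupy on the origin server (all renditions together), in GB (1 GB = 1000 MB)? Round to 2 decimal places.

114.53 GB

1 h 34 min = 94 min = 5640 s
Audio: 320 kbps = 0.320 Mbps.
Sum of rendition bitrates: (66+0.320) + (45.67+0.320) + (23.17+0.320) + (11+0.320) + (10+0.320) + (4.7+0.320) = 162.460 Mbps.
× 5640 s = 916,274 Mb = 114,534 MB = 114.5 GB.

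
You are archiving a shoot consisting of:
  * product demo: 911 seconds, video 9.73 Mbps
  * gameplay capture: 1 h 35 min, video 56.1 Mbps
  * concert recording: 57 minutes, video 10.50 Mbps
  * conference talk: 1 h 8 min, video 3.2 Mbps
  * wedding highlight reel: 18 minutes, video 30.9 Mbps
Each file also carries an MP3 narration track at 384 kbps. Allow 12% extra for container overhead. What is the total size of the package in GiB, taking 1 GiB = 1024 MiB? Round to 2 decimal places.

54.35 GiB

Audio: 384 kbps = 0.384 Mbps.
product demo: 10.114 Mbps × 911 s × 1.12 = 10319.5 Mb
gameplay capture: 56.484 Mbps × 5700 s × 1.12 = 360593.9 Mb
concert recording: 10.884 Mbps × 3420 s × 1.12 = 41690.1 Mb
conference talk: 3.584 Mbps × 4080 s × 1.12 = 16377.4 Mb
wedding highlight reel: 31.284 Mbps × 1080 s × 1.12 = 37841.1 Mb
Total: 466822.0 Mb = 58352.8 MB.
= 54.35 GiB.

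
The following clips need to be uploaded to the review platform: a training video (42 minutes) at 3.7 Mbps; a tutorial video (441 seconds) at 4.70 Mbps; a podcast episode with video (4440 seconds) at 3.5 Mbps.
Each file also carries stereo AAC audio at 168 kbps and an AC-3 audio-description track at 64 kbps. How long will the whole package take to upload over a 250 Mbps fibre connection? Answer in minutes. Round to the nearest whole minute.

Audio total: 168 + 64 = 232 kbps = 0.232 Mbps.
training video: 3.932 Mbps × 2520 s = 9908.6 Mb
tutorial video: 4.932 Mbps × 441 s = 2175.0 Mb
podcast episode with video: 3.732 Mbps × 4440 s = 16570.1 Mb
Total: 28653.7 Mb = 3581.7 MB.
At 250 Mbps: 28653.7 / 250 = 115 s ≈ 1.91 minutes.

2 minutes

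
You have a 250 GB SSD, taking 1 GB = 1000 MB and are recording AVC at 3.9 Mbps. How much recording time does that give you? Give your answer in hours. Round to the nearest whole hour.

142 hours

Capacity: 250 GB = 2,000,000 Mb.
Recording time: 2,000,000 / 3.900 = 512,821 s ≈ 142 hours.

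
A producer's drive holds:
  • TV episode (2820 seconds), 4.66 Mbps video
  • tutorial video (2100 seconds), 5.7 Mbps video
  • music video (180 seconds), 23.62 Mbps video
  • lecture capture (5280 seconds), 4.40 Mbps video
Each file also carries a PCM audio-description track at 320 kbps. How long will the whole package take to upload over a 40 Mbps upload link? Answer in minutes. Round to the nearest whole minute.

23 minutes

Audio: 320 kbps = 0.320 Mbps.
TV episode: 4.980 Mbps × 2820 s = 14043.6 Mb
tutorial video: 6.020 Mbps × 2100 s = 12642.0 Mb
music video: 23.940 Mbps × 180 s = 4309.2 Mb
lecture capture: 4.720 Mbps × 5280 s = 24921.6 Mb
Total: 55916.4 Mb = 6989.6 MB.
At 40 Mbps: 55916.4 / 40 = 1398 s ≈ 23.3 minutes.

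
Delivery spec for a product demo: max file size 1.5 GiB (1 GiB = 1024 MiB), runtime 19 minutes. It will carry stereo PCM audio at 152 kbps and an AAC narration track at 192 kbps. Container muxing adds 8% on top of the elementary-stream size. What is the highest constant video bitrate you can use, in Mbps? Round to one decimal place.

10.1 Mbps

Budget: 1.5 GiB = 12884.9 Mb.
Stream payload after overhead: 12884.9 / 1.08 = 11930.5 Mb.
19 min = 1140 s
Total bitrate budget: 11930.5 Mb / 1140 s = 10.465 Mbps.
Audio total: 152 + 192 = 344 kbps = 0.344 Mbps.
Video: 10.465 − 0.344 = 10.121 Mbps.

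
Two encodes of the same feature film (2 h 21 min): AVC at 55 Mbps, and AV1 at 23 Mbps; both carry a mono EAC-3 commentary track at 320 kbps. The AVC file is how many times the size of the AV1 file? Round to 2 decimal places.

2.37

2 h 21 min = 141 min = 8460 s
Audio: 320 kbps = 0.320 Mbps.
AVC: 55.320 Mbps × 8460 s = 468007.2 Mb = 54.483 GiB.
AV1: 23.320 Mbps × 8460 s = 197287.2 Mb = 22.967 GiB.
Ratio: 54.483 / 22.967 = 2.372.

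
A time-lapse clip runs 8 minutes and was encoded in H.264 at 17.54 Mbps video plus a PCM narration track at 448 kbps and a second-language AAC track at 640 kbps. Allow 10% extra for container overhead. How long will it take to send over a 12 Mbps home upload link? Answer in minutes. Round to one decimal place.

8 min = 480 s
Audio total: 448 + 640 = 1088 kbps = 1.088 Mbps.
Total bitrate: 18.628 Mbps.
File: 18.628 Mbps × 480 s = 8941.4 Mb.
With 10% container overhead: ×1.10. → 9835.6 Mb.
At 12 Mbps: 9835.6 / 12 = 819.6 s ≈ 13.7 minutes.

13.7 minutes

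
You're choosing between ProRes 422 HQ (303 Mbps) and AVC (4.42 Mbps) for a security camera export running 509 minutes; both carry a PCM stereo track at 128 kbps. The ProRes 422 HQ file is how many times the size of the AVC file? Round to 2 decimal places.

66.65

509 min = 30540 s
Audio: 128 kbps = 0.128 Mbps.
ProRes 422 HQ: 303.128 Mbps × 30540 s = 9257529.1 Mb = 1157.191 GB.
AVC: 4.548 Mbps × 30540 s = 138895.9 Mb = 17.362 GB.
Ratio: 1157.191 / 17.362 = 66.651.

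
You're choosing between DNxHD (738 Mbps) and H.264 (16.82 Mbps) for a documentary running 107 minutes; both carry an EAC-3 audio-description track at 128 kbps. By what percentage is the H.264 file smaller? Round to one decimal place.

107 min = 6420 s
Audio: 128 kbps = 0.128 Mbps.
DNxHD: 738.128 Mbps × 6420 s = 4738781.8 Mb = 551.667 GiB.
H.264: 16.948 Mbps × 6420 s = 108806.2 Mb = 12.667 GiB.
Reduction: (1 − 12.667/551.667) × 100 = 97.70%.

97.7%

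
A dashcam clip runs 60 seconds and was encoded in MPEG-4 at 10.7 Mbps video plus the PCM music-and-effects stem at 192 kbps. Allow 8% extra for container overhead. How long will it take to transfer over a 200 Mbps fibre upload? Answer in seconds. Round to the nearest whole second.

Audio: 192 kbps = 0.192 Mbps.
Total bitrate: 10.892 Mbps.
File: 10.892 Mbps × 60 s = 653.5 Mb.
With 8% container overhead: ×1.08. → 705.8 Mb.
At 200 Mbps: 705.8 / 200 = 3.5 s ≈ 3.53 seconds.

4 seconds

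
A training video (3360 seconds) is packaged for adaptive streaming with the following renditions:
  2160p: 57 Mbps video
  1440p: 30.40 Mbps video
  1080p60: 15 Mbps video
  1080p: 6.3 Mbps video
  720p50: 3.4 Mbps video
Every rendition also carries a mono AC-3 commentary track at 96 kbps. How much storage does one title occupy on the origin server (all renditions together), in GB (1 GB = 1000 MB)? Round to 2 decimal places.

47.28 GB

Audio: 96 kbps = 0.096 Mbps.
Sum of rendition bitrates: (57+0.096) + (30.40+0.096) + (15+0.096) + (6.3+0.096) + (3.4+0.096) = 112.580 Mbps.
× 3360 s = 378,269 Mb = 47,284 MB = 47.28 GB.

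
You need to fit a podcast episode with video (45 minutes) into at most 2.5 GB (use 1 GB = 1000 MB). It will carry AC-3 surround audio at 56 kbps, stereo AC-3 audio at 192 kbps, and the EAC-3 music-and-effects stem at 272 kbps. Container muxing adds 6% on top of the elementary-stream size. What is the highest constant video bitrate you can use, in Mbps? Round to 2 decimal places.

Budget: 2.5 GB = 20000.0 Mb.
Stream payload after overhead: 20000.0 / 1.06 = 18867.9 Mb.
45 min = 2700 s
Total bitrate budget: 18867.9 Mb / 2700 s = 6.988 Mbps.
Audio total: 56 + 192 + 272 = 520 kbps = 0.520 Mbps.
Video: 6.988 − 0.520 = 6.468 Mbps.

6.47 Mbps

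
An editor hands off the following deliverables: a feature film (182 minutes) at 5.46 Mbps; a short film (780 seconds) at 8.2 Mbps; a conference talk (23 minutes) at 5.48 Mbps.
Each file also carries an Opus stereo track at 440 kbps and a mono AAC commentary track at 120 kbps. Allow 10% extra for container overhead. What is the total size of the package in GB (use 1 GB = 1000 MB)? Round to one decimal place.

Audio total: 440 + 120 = 560 kbps = 0.560 Mbps.
feature film: 6.020 Mbps × 10920 s × 1.10 = 72312.2 Mb
short film: 8.760 Mbps × 780 s × 1.10 = 7516.1 Mb
conference talk: 6.040 Mbps × 1380 s × 1.10 = 9168.7 Mb
Total: 88997.0 Mb = 11124.6 MB.
= 11.12 GB.

11.1 GB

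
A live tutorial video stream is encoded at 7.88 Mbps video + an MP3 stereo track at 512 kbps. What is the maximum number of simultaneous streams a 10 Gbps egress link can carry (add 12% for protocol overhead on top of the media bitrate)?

1063

Audio: 512 kbps = 0.512 Mbps.
Per-viewer media rate: 8.392 Mbps.
On the wire with 12% overhead: 9.399 Mbps.
10 Gbps = 10,000 Mbps; 10,000 / 9.399 = 1063.94 → 1063 viewers.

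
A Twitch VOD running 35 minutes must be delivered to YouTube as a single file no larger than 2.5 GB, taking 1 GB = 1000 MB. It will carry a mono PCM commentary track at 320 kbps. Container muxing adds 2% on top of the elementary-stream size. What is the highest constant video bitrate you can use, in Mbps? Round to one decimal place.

9.0 Mbps

Budget: 2.5 GB = 20000.0 Mb.
Stream payload after overhead: 20000.0 / 1.02 = 19607.8 Mb.
35 min = 2100 s
Total bitrate budget: 19607.8 Mb / 2100 s = 9.337 Mbps.
Audio: 320 kbps = 0.320 Mbps.
Video: 9.337 − 0.320 = 9.017 Mbps.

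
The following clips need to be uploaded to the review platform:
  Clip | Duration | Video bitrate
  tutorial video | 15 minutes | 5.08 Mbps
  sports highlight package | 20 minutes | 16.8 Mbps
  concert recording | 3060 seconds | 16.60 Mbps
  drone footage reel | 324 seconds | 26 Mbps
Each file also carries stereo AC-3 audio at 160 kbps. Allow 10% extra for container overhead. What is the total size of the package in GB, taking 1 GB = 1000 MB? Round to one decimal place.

11.7 GB

Audio: 160 kbps = 0.160 Mbps.
tutorial video: 5.240 Mbps × 900 s × 1.10 = 5187.6 Mb
sports highlight package: 16.960 Mbps × 1200 s × 1.10 = 22387.2 Mb
concert recording: 16.760 Mbps × 3060 s × 1.10 = 56414.2 Mb
drone footage reel: 26.160 Mbps × 324 s × 1.10 = 9323.4 Mb
Total: 93312.4 Mb = 11664.0 MB.
= 11.66 GB.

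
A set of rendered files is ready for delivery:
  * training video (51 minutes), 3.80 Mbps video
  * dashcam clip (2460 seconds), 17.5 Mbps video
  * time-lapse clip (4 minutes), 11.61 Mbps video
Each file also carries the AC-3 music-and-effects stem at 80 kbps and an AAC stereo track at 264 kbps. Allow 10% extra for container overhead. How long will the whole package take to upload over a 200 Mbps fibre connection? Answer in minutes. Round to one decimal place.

5.4 minutes

Audio total: 80 + 264 = 344 kbps = 0.344 Mbps.
training video: 4.144 Mbps × 3060 s × 1.10 = 13948.7 Mb
dashcam clip: 17.844 Mbps × 2460 s × 1.10 = 48285.9 Mb
time-lapse clip: 11.954 Mbps × 240 s × 1.10 = 3155.9 Mb
Total: 65390.4 Mb = 8173.8 MB.
At 200 Mbps: 65390.4 / 200 = 327 s ≈ 5.45 minutes.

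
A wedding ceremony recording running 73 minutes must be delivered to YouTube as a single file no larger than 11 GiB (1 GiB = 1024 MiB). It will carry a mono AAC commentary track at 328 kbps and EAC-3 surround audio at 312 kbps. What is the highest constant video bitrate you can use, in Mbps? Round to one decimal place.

20.9 Mbps

Budget: 11 GiB = 94489.3 Mb.
73 min = 4380 s
Total bitrate budget: 94489.3 Mb / 4380 s = 21.573 Mbps.
Audio total: 328 + 312 = 640 kbps = 0.640 Mbps.
Video: 21.573 − 0.640 = 20.933 Mbps.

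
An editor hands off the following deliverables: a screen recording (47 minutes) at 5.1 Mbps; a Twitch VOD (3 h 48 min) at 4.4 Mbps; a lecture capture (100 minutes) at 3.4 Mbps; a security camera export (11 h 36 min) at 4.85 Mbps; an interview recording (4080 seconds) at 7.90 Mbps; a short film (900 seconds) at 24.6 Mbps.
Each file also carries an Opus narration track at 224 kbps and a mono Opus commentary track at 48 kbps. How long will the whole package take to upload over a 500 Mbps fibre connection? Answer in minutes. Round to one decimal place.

12.4 minutes

Audio total: 224 + 48 = 272 kbps = 0.272 Mbps.
screen recording: 5.372 Mbps × 2820 s = 15149.0 Mb
Twitch VOD: 4.672 Mbps × 13680 s = 63913.0 Mb
lecture capture: 3.672 Mbps × 6000 s = 22032.0 Mb
security camera export: 5.122 Mbps × 41760 s = 213894.7 Mb
interview recording: 8.172 Mbps × 4080 s = 33341.8 Mb
short film: 24.872 Mbps × 900 s = 22384.8 Mb
Total: 370715.3 Mb = 46339.4 MB.
At 500 Mbps: 370715.3 / 500 = 741 s ≈ 12.4 minutes.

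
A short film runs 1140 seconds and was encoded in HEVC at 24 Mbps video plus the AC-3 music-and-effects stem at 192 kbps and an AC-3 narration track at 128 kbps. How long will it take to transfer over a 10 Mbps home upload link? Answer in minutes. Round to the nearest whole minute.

Audio total: 192 + 128 = 320 kbps = 0.320 Mbps.
Total bitrate: 24.320 Mbps.
File: 24.320 Mbps × 1140 s = 27724.8 Mb.
At 10 Mbps: 27724.8 / 10 = 2772.5 s ≈ 46.2 minutes.

46 minutes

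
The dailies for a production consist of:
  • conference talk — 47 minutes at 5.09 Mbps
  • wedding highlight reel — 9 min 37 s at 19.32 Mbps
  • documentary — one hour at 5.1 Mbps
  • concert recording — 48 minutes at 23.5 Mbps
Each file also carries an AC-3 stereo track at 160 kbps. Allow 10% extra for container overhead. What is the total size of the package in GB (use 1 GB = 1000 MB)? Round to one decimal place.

Audio: 160 kbps = 0.160 Mbps.
conference talk: 5.250 Mbps × 2820 s × 1.10 = 16285.5 Mb
wedding highlight reel: 19.480 Mbps × 577 s × 1.10 = 12364.0 Mb
documentary: 5.260 Mbps × 3600 s × 1.10 = 20829.6 Mb
concert recording: 23.660 Mbps × 2880 s × 1.10 = 74954.9 Mb
Total: 124433.9 Mb = 15554.2 MB.
= 15.55 GB.

15.6 GB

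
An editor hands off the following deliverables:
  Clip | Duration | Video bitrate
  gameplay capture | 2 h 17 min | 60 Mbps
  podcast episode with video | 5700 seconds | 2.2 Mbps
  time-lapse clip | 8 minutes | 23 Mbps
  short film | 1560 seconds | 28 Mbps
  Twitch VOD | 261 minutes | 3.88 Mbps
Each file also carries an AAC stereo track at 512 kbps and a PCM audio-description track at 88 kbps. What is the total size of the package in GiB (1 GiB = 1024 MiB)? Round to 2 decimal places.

74.53 GiB

Audio total: 512 + 88 = 600 kbps = 0.600 Mbps.
gameplay capture: 60.600 Mbps × 8220 s = 498132.0 Mb
podcast episode with video: 2.800 Mbps × 5700 s = 15960.0 Mb
time-lapse clip: 23.600 Mbps × 480 s = 11328.0 Mb
short film: 28.600 Mbps × 1560 s = 44616.0 Mb
Twitch VOD: 4.480 Mbps × 15660 s = 70156.8 Mb
Total: 640192.8 Mb = 80024.1 MB.
= 74.53 GiB.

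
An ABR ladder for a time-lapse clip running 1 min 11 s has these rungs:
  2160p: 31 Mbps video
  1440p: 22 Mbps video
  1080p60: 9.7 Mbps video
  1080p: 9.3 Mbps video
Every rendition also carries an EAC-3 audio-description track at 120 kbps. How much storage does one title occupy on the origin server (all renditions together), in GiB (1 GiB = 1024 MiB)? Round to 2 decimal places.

0.60 GiB

1 min 11 s = 71 s
Audio: 120 kbps = 0.120 Mbps.
Sum of rendition bitrates: (31+0.120) + (22+0.120) + (9.7+0.120) + (9.3+0.120) = 72.480 Mbps.
× 71 s = 5,146 Mb = 643.3 MB = 0.5991 GiB.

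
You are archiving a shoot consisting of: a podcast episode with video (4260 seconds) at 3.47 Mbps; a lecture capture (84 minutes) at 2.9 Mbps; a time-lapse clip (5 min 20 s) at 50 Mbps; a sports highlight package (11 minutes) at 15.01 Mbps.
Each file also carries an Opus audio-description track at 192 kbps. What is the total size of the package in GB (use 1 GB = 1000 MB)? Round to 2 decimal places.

Audio: 192 kbps = 0.192 Mbps.
podcast episode with video: 3.662 Mbps × 4260 s = 15600.1 Mb
lecture capture: 3.092 Mbps × 5040 s = 15583.7 Mb
time-lapse clip: 50.192 Mbps × 320 s = 16061.4 Mb
sports highlight package: 15.202 Mbps × 660 s = 10033.3 Mb
Total: 57278.6 Mb = 7159.8 MB.
= 7.160 GB.

7.16 GB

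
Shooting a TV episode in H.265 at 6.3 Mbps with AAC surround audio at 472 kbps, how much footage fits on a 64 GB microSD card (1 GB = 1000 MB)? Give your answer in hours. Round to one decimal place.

21.0 hours

Audio: 472 kbps = 0.472 Mbps.
Total bitrate: 6.3 + 0.472 = 6.772 Mbps.
Capacity: 64 GB = 512,000 Mb.
Recording time: 512,000 / 6.772 = 75,605 s ≈ 21.0 hours.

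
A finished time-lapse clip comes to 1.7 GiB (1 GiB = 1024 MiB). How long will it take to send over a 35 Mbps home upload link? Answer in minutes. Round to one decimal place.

File: 1.7 GiB = 14602.9 Mb.
At 35 Mbps: 14602.9 / 35 = 417.2 s ≈ 6.95 minutes.

7.0 minutes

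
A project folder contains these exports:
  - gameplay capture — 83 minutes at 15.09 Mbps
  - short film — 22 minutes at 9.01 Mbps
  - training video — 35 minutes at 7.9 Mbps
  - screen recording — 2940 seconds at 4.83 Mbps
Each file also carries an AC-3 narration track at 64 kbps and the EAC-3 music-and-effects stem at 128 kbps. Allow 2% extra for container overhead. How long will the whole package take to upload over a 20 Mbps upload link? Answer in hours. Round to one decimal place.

Audio total: 64 + 128 = 192 kbps = 0.192 Mbps.
gameplay capture: 15.282 Mbps × 4980 s × 1.02 = 77626.4 Mb
short film: 9.202 Mbps × 1320 s × 1.02 = 12389.6 Mb
training video: 8.092 Mbps × 2100 s × 1.02 = 17333.1 Mb
screen recording: 5.022 Mbps × 2940 s × 1.02 = 15060.0 Mb
Total: 122409.1 Mb = 15301.1 MB.
At 20 Mbps: 122409.1 / 20 = 6120 s ≈ 1.7 hours.

1.7 hours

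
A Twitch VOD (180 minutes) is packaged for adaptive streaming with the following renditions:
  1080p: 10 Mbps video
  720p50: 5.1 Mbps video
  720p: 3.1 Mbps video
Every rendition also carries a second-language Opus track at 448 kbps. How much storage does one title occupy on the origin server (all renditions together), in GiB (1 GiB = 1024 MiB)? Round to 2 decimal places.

180 min = 10800 s
Audio: 448 kbps = 0.448 Mbps.
Sum of rendition bitrates: (10+0.448) + (5.1+0.448) + (3.1+0.448) = 19.544 Mbps.
× 10800 s = 211,075 Mb = 26,384 MB = 24.57 GiB.

24.57 GiB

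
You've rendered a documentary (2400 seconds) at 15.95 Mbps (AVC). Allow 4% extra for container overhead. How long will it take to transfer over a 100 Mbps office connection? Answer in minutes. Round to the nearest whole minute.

7 minutes

File: 15.950 Mbps × 2400 s = 38280.0 Mb.
With 4% container overhead: ×1.04. → 39811.2 Mb.
At 100 Mbps: 39811.2 / 100 = 398.1 s ≈ 6.64 minutes.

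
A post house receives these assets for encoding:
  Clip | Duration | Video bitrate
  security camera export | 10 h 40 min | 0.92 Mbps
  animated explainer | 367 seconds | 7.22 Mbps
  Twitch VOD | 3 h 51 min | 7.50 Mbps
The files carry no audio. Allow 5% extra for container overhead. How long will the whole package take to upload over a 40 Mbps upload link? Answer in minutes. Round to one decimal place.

security camera export: 0.920 Mbps × 38400 s × 1.05 = 37094.4 Mb
animated explainer: 7.220 Mbps × 367 s × 1.05 = 2782.2 Mb
Twitch VOD: 7.500 Mbps × 13860 s × 1.05 = 109147.5 Mb
Total: 149024.1 Mb = 18628.0 MB.
At 40 Mbps: 149024.1 / 40 = 3726 s ≈ 62.1 minutes.

62.1 minutes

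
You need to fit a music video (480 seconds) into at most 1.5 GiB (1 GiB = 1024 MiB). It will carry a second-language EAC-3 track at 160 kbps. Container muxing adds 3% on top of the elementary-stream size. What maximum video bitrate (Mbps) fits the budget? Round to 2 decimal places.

25.90 Mbps

Budget: 1.5 GiB = 12884.9 Mb.
Stream payload after overhead: 12884.9 / 1.03 = 12509.6 Mb.
Total bitrate budget: 12509.6 Mb / 480 s = 26.062 Mbps.
Audio: 160 kbps = 0.160 Mbps.
Video: 26.062 − 0.160 = 25.902 Mbps.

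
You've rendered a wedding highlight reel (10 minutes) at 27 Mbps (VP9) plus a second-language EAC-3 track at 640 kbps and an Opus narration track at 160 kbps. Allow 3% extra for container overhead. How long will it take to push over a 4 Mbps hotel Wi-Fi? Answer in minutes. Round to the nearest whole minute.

72 minutes

10 min = 600 s
Audio total: 640 + 160 = 800 kbps = 0.800 Mbps.
Total bitrate: 27.800 Mbps.
File: 27.800 Mbps × 600 s = 16680.0 Mb.
With 3% container overhead: ×1.03. → 17180.4 Mb.
At 4 Mbps: 17180.4 / 4 = 4295.1 s ≈ 71.6 minutes.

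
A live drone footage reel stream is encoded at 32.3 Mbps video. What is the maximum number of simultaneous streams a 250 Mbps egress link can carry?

7

250 Mbps = 250.0 Mbps; 250.0 / 32.300 = 7.74 → 7 viewers.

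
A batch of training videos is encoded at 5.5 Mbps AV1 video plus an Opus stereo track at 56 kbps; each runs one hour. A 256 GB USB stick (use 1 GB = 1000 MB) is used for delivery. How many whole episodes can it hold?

1 h = 3600 s
Audio: 56 kbps = 0.056 Mbps.
Total bitrate: 5.556 Mbps.
Per item: 5.556 Mbps × 3600 s = 20,002 Mb = 2,500 MB.
Capacity: 256 GB = 2,048,000 Mb; 102.39 items → 102 complete.

102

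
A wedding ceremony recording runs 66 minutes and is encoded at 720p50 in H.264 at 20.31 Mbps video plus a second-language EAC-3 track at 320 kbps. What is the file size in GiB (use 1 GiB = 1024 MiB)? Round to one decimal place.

66 min = 3960 s
Audio: 320 kbps = 0.320 Mbps.
Total bitrate: 20.31 + 0.320 = 20.630 Mbps.
Stream data: 20.630 Mbps × 3960 s = 81694.8 Mb.
81,695 Mb = 10,211,850,000 bytes ÷ 1,073,741,824 = 9.511 GiB.

9.5 GiB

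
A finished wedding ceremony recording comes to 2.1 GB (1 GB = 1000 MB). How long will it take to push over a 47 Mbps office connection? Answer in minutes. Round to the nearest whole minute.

File: 2.1 GB = 16800.0 Mb.
At 47 Mbps: 16800.0 / 47 = 357.4 s ≈ 5.96 minutes.

6 minutes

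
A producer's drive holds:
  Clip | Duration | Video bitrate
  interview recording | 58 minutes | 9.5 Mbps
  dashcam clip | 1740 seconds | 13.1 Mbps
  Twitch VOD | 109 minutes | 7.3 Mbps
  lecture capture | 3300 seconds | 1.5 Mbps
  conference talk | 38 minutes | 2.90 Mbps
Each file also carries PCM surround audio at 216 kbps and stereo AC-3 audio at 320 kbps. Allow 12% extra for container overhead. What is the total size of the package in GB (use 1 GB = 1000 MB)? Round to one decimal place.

17.4 GB

Audio total: 216 + 320 = 536 kbps = 0.536 Mbps.
interview recording: 10.036 Mbps × 3480 s × 1.12 = 39116.3 Mb
dashcam clip: 13.636 Mbps × 1740 s × 1.12 = 26573.8 Mb
Twitch VOD: 7.836 Mbps × 6540 s × 1.12 = 57397.1 Mb
lecture capture: 2.036 Mbps × 3300 s × 1.12 = 7525.1 Mb
conference talk: 3.436 Mbps × 2280 s × 1.12 = 8774.2 Mb
Total: 139386.5 Mb = 17423.3 MB.
= 17.42 GB.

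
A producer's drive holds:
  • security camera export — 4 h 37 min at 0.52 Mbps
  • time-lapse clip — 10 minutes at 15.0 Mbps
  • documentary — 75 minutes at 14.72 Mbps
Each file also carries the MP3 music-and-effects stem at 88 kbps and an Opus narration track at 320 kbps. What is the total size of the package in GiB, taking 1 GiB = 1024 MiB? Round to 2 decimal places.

Audio total: 88 + 320 = 408 kbps = 0.408 Mbps.
security camera export: 0.928 Mbps × 16620 s = 15423.4 Mb
time-lapse clip: 15.408 Mbps × 600 s = 9244.8 Mb
documentary: 15.128 Mbps × 4500 s = 68076.0 Mb
Total: 92744.2 Mb = 11593.0 MB.
= 10.80 GiB.

10.80 GiB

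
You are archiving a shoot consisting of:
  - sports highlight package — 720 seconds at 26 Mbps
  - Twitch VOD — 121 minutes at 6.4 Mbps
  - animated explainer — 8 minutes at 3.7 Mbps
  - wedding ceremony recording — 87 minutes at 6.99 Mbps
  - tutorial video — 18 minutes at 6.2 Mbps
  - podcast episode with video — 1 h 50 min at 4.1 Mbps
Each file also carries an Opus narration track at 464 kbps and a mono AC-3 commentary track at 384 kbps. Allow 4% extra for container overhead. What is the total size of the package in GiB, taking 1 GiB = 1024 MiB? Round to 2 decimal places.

18.80 GiB

Audio total: 464 + 384 = 848 kbps = 0.848 Mbps.
sports highlight package: 26.848 Mbps × 720 s × 1.04 = 20103.8 Mb
Twitch VOD: 7.248 Mbps × 7260 s × 1.04 = 54725.3 Mb
animated explainer: 4.548 Mbps × 480 s × 1.04 = 2270.4 Mb
wedding ceremony recording: 7.838 Mbps × 5220 s × 1.04 = 42550.9 Mb
tutorial video: 7.048 Mbps × 1080 s × 1.04 = 7916.3 Mb
podcast episode with video: 4.948 Mbps × 6600 s × 1.04 = 33963.1 Mb
Total: 161529.8 Mb = 20191.2 MB.
= 18.80 GiB.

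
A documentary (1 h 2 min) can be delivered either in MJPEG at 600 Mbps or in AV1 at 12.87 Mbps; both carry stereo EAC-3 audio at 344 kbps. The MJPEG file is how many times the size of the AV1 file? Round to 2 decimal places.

45.43

1 h 2 min = 62 min = 3720 s
Audio: 344 kbps = 0.344 Mbps.
MJPEG: 600.344 Mbps × 3720 s = 2233279.7 Mb = 259.988 GiB.
AV1: 13.214 Mbps × 3720 s = 49156.1 Mb = 5.723 GiB.
Ratio: 259.988 / 5.723 = 45.432.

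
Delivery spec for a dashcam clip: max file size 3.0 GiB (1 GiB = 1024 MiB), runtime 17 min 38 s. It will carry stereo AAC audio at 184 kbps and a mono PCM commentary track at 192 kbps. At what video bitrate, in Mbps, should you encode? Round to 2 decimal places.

23.98 Mbps

Budget: 3.0 GiB = 25769.8 Mb.
17 min 38 s = 1058 s
Total bitrate budget: 25769.8 Mb / 1058 s = 24.357 Mbps.
Audio total: 184 + 192 = 376 kbps = 0.376 Mbps.
Video: 24.357 − 0.376 = 23.981 Mbps.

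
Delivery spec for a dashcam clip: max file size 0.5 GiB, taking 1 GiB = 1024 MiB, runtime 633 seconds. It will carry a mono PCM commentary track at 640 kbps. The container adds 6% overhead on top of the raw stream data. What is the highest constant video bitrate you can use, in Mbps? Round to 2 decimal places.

Budget: 0.5 GiB = 4295.0 Mb.
Stream payload after overhead: 4295.0 / 1.06 = 4051.9 Mb.
Total bitrate budget: 4051.9 Mb / 633 s = 6.401 Mbps.
Audio: 640 kbps = 0.640 Mbps.
Video: 6.401 − 0.640 = 5.761 Mbps.

5.76 Mbps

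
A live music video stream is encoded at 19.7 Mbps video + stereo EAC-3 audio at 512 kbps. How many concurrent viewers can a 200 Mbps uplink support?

9

Audio: 512 kbps = 0.512 Mbps.
Per-viewer media rate: 20.212 Mbps.
200 Mbps = 200.0 Mbps; 200.0 / 20.212 = 9.90 → 9 viewers.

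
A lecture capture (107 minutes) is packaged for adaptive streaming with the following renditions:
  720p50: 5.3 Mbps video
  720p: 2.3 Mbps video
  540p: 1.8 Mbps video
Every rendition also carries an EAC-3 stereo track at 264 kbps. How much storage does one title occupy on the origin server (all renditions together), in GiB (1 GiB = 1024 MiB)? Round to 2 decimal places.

7.62 GiB

107 min = 6420 s
Audio: 264 kbps = 0.264 Mbps.
Sum of rendition bitrates: (5.3+0.264) + (2.3+0.264) + (1.8+0.264) = 10.192 Mbps.
× 6420 s = 65,433 Mb = 8,179 MB = 7.617 GiB.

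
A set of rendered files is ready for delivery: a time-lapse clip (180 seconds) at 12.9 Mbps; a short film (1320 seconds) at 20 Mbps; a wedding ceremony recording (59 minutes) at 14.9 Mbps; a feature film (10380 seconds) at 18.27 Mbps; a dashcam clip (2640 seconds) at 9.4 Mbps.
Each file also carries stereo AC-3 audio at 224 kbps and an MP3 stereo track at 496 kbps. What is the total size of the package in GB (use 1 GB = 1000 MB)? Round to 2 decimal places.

38.62 GB

Audio total: 224 + 496 = 720 kbps = 0.720 Mbps.
time-lapse clip: 13.620 Mbps × 180 s = 2451.6 Mb
short film: 20.720 Mbps × 1320 s = 27350.4 Mb
wedding ceremony recording: 15.620 Mbps × 3540 s = 55294.8 Mb
feature film: 18.990 Mbps × 10380 s = 197116.2 Mb
dashcam clip: 10.120 Mbps × 2640 s = 26716.8 Mb
Total: 308929.8 Mb = 38616.2 MB.
= 38.62 GB.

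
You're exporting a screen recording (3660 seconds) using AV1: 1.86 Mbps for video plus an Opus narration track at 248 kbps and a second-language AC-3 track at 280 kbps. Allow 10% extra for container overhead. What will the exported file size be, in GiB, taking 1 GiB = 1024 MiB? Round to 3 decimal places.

1.119 GiB

Audio total: 248 + 280 = 528 kbps = 0.528 Mbps.
Total bitrate: 1.86 + 0.528 = 2.388 Mbps.
Stream data: 2.388 Mbps × 3660 s = 8740.1 Mb.
With 10% container overhead: ×1.10.
9,614 Mb = 1,201,761,000 bytes ÷ 1,073,741,824 = 1.119 GiB.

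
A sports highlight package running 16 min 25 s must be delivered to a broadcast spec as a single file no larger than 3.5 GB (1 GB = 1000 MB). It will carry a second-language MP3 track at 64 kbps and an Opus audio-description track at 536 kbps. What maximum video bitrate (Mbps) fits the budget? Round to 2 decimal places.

27.83 Mbps

Budget: 3.5 GB = 28000.0 Mb.
16 min 25 s = 985 s
Total bitrate budget: 28000.0 Mb / 985 s = 28.426 Mbps.
Audio total: 64 + 536 = 600 kbps = 0.600 Mbps.
Video: 28.426 − 0.600 = 27.826 Mbps.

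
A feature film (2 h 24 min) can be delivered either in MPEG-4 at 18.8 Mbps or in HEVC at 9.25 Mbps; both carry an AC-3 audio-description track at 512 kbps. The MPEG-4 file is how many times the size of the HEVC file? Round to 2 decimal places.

1.98

2 h 24 min = 144 min = 8640 s
Audio: 512 kbps = 0.512 Mbps.
MPEG-4: 19.312 Mbps × 8640 s = 166855.7 Mb = 19.425 GiB.
HEVC: 9.762 Mbps × 8640 s = 84343.7 Mb = 9.819 GiB.
Ratio: 19.425 / 9.819 = 1.978.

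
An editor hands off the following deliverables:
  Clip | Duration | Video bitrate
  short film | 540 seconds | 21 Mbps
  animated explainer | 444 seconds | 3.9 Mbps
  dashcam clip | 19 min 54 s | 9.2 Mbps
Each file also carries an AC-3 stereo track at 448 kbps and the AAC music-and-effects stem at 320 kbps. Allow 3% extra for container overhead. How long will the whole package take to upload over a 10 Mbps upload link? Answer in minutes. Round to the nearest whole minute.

44 minutes

Audio total: 448 + 320 = 768 kbps = 0.768 Mbps.
short film: 21.768 Mbps × 540 s × 1.03 = 12107.4 Mb
animated explainer: 4.668 Mbps × 444 s × 1.03 = 2134.8 Mb
dashcam clip: 9.968 Mbps × 1194 s × 1.03 = 12258.8 Mb
Total: 26501.0 Mb = 3312.6 MB.
At 10 Mbps: 26501.0 / 10 = 2650 s ≈ 44.2 minutes.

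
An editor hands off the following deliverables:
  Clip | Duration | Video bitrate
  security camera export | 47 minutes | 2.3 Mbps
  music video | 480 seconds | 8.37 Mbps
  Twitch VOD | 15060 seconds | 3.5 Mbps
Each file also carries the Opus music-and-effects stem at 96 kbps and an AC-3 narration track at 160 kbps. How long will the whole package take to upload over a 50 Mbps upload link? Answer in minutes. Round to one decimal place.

Audio total: 96 + 160 = 256 kbps = 0.256 Mbps.
security camera export: 2.556 Mbps × 2820 s = 7207.9 Mb
music video: 8.626 Mbps × 480 s = 4140.5 Mb
Twitch VOD: 3.756 Mbps × 15060 s = 56565.4 Mb
Total: 67913.8 Mb = 8489.2 MB.
At 50 Mbps: 67913.8 / 50 = 1358 s ≈ 22.6 minutes.

22.6 minutes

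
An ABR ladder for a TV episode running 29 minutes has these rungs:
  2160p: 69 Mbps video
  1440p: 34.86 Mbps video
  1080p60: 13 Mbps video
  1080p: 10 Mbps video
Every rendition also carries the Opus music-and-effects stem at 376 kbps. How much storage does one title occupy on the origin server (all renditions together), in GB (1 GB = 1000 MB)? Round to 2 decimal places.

29 min = 1740 s
Audio: 376 kbps = 0.376 Mbps.
Sum of rendition bitrates: (69+0.376) + (34.86+0.376) + (13+0.376) + (10+0.376) = 128.364 Mbps.
× 1740 s = 223,353 Mb = 27,919 MB = 27.92 GB.

27.92 GB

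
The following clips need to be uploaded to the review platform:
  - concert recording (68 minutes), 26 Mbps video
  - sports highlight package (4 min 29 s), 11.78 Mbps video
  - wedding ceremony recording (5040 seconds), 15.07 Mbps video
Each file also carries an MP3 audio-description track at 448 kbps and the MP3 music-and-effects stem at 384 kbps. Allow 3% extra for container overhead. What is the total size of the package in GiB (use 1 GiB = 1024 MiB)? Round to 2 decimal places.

23.14 GiB

Audio total: 448 + 384 = 832 kbps = 0.832 Mbps.
concert recording: 26.832 Mbps × 4080 s × 1.03 = 112758.8 Mb
sports highlight package: 12.612 Mbps × 269 s × 1.03 = 3494.4 Mb
wedding ceremony recording: 15.902 Mbps × 5040 s × 1.03 = 82550.5 Mb
Total: 198803.7 Mb = 24850.5 MB.
= 23.14 GiB.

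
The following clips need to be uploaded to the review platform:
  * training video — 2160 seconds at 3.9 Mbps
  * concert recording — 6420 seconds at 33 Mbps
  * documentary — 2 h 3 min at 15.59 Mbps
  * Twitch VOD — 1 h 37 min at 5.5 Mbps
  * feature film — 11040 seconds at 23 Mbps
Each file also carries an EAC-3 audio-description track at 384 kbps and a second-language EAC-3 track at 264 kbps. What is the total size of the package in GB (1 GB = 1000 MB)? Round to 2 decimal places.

Audio total: 384 + 264 = 648 kbps = 0.648 Mbps.
training video: 4.548 Mbps × 2160 s = 9823.7 Mb
concert recording: 33.648 Mbps × 6420 s = 216020.2 Mb
documentary: 16.238 Mbps × 7380 s = 119836.4 Mb
Twitch VOD: 6.148 Mbps × 5820 s = 35781.4 Mb
feature film: 23.648 Mbps × 11040 s = 261073.9 Mb
Total: 642535.6 Mb = 80316.9 MB.
= 80.32 GB.

80.32 GB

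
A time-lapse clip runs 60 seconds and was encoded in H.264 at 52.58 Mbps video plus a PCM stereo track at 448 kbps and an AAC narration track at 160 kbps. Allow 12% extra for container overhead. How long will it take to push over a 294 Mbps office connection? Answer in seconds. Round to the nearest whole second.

Audio total: 448 + 160 = 608 kbps = 0.608 Mbps.
Total bitrate: 53.188 Mbps.
File: 53.188 Mbps × 60 s = 3191.3 Mb.
With 12% container overhead: ×1.12. → 3574.2 Mb.
At 294 Mbps: 3574.2 / 294 = 12.2 s ≈ 12.2 seconds.

12 seconds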